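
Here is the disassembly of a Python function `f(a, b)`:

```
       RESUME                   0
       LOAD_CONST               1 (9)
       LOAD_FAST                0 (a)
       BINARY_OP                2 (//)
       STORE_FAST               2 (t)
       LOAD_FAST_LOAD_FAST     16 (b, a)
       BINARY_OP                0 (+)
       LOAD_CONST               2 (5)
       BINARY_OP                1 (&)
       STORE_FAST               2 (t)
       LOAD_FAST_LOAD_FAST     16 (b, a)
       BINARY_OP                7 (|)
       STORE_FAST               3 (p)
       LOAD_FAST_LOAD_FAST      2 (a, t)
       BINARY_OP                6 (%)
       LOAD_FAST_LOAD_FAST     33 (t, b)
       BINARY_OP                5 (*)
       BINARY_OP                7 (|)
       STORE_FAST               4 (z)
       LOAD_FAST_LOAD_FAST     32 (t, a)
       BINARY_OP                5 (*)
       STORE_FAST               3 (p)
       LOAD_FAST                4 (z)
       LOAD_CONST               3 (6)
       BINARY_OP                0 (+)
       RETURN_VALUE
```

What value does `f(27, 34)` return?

176

LOAD_CONST → push 9. Stack: [9]
LOAD_FAST a → push 27. Stack: [9, 27]
BINARY_OP // → 9 // 27 = 0. Stack: [0]
STORE_FAST t → t=0. Stack: []
LOAD_FAST_LOAD_FAST b,a → push 34,27. Stack: [34, 27]
BINARY_OP + → 34 + 27 = 61. Stack: [61]
LOAD_CONST → push 5. Stack: [61, 5]
BINARY_OP & → 61 & 5 = 5. Stack: [5]
STORE_FAST t → t=5. Stack: []
LOAD_FAST_LOAD_FAST b,a → push 34,27. Stack: [34, 27]
BINARY_OP | → 34 | 27 = 59. Stack: [59]
STORE_FAST p → p=59. Stack: []
LOAD_FAST_LOAD_FAST a,t → push 27,5. Stack: [27, 5]
BINARY_OP % → 27 % 5 = 2. Stack: [2]
LOAD_FAST_LOAD_FAST t,b → push 5,34. Stack: [2, 5, 34]
BINARY_OP * → 5 * 34 = 170. Stack: [2, 170]
BINARY_OP | → 2 | 170 = 170. Stack: [170]
STORE_FAST z → z=170. Stack: []
LOAD_FAST_LOAD_FAST t,a → push 5,27. Stack: [5, 27]
BINARY_OP * → 5 * 27 = 135. Stack: [135]
STORE_FAST p → p=135. Stack: []
LOAD_FAST z → push 170. Stack: [170]
LOAD_CONST → push 6. Stack: [170, 6]
BINARY_OP + → 170 + 6 = 176. Stack: [176]
RETURN_VALUE → return 176.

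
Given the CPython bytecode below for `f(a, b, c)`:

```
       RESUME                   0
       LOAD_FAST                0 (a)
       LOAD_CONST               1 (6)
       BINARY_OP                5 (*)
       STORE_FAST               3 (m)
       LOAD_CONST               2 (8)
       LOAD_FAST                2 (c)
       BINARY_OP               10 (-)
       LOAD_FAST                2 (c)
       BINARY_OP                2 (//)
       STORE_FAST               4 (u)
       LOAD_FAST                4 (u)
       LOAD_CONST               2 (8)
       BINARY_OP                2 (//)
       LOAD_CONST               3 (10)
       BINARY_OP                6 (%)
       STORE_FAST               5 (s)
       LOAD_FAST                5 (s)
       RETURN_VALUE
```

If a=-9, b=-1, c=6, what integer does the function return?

0

LOAD_FAST a → push -9. Stack: [-9]
LOAD_CONST → push 6. Stack: [-9, 6]
BINARY_OP * → -9 * 6 = -54. Stack: [-54]
STORE_FAST m → m=-54. Stack: []
LOAD_CONST → push 8. Stack: [8]
LOAD_FAST c → push 6. Stack: [8, 6]
BINARY_OP - → 8 - 6 = 2. Stack: [2]
LOAD_FAST c → push 6. Stack: [2, 6]
BINARY_OP // → 2 // 6 = 0. Stack: [0]
STORE_FAST u → u=0. Stack: []
LOAD_FAST u → push 0. Stack: [0]
LOAD_CONST → push 8. Stack: [0, 8]
BINARY_OP // → 0 // 8 = 0. Stack: [0]
LOAD_CONST → push 10. Stack: [0, 10]
BINARY_OP % → 0 % 10 = 0. Stack: [0]
STORE_FAST s → s=0. Stack: []
LOAD_FAST s → push 0. Stack: [0]
RETURN_VALUE → return 0.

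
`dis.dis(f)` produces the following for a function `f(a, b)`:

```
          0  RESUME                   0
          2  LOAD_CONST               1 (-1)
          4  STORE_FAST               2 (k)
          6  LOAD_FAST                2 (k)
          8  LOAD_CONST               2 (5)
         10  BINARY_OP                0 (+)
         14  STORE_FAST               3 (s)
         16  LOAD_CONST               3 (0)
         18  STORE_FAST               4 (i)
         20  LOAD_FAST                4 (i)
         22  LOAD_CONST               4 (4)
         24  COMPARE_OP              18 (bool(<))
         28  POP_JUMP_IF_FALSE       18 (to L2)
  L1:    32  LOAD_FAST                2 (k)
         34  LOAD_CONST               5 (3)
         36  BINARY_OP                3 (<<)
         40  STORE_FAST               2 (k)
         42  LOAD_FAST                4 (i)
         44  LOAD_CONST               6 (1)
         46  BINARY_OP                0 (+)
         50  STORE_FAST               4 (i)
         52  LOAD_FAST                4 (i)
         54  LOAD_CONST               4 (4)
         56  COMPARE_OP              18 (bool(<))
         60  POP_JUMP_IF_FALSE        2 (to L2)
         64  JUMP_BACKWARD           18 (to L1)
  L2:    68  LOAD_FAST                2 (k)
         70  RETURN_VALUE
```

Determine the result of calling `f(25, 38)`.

LOAD_CONST → push -1. Stack: [-1]
STORE_FAST k → k=-1. Stack: []
LOAD_FAST k → push -1. Stack: [-1]
LOAD_CONST → push 5. Stack: [-1, 5]
BINARY_OP + → -1 + 5 = 4. Stack: [4]
STORE_FAST s → s=4. Stack: []
LOAD_CONST → push 0. Stack: [0]
STORE_FAST i → i=0. Stack: []
LOAD_FAST i → push 0. Stack: [0]
LOAD_CONST → push 4. Stack: [0, 4]
COMPARE_OP bool(<) → 0 vs 4 = True. Stack: [True]
POP_JUMP_IF_FALSE → pop True; no jump. Stack: []
LOAD_FAST k → push -1. Stack: [-1]
LOAD_CONST → push 3. Stack: [-1, 3]
BINARY_OP << → -1 << 3 = -8. Stack: [-8]
STORE_FAST k → k=-8. Stack: []
LOAD_FAST i → push 0. Stack: [0]
LOAD_CONST → push 1. Stack: [0, 1]
BINARY_OP + → 0 + 1 = 1. Stack: [1]
STORE_FAST i → i=1. Stack: []
LOAD_FAST i → push 1. Stack: [1]
LOAD_CONST → push 4. Stack: [1, 4]
COMPARE_OP bool(<) → 1 vs 4 = True. Stack: [True]
POP_JUMP_IF_FALSE → pop True; no jump. Stack: []
LOAD_FAST k → push -8. Stack: [-8]
LOAD_CONST → push 3. Stack: [-8, 3]
BINARY_OP << → -8 << 3 = -64. Stack: [-64]
STORE_FAST k → k=-64. Stack: []
LOAD_FAST i → push 1. Stack: [1]
LOAD_CONST → push 1. Stack: [1, 1]
BINARY_OP + → 1 + 1 = 2. Stack: [2]
STORE_FAST i → i=2. Stack: []
LOAD_FAST i → push 2. Stack: [2]
LOAD_CONST → push 4. Stack: [2, 4]
COMPARE_OP bool(<) → 2 vs 4 = True. Stack: [True]
POP_JUMP_IF_FALSE → pop True; no jump. Stack: []
LOAD_FAST k → push -64. Stack: [-64]
LOAD_CONST → push 3. Stack: [-64, 3]
BINARY_OP << → -64 << 3 = -512. Stack: [-512]
STORE_FAST k → k=-512. Stack: []
LOAD_FAST i → push 2. Stack: [2]
LOAD_CONST → push 1. Stack: [2, 1]
BINARY_OP + → 2 + 1 = 3. Stack: [3]
STORE_FAST i → i=3. Stack: []
LOAD_FAST i → push 3. Stack: [3]
LOAD_CONST → push 4. Stack: [3, 4]
COMPARE_OP bool(<) → 3 vs 4 = True. Stack: [True]
POP_JUMP_IF_FALSE → pop True; no jump. Stack: []
LOAD_FAST k → push -512. Stack: [-512]
LOAD_CONST → push 3. Stack: [-512, 3]
BINARY_OP << → -512 << 3 = -4096. Stack: [-4096]
STORE_FAST k → k=-4096. Stack: []
LOAD_FAST i → push 3. Stack: [3]
LOAD_CONST → push 1. Stack: [3, 1]
BINARY_OP + → 3 + 1 = 4. Stack: [4]
STORE_FAST i → i=4. Stack: []
LOAD_FAST i → push 4. Stack: [4]
LOAD_CONST → push 4. Stack: [4, 4]
COMPARE_OP bool(<) → 4 vs 4 = False. Stack: [False]
POP_JUMP_IF_FALSE → pop False; jump. Stack: []
LOAD_FAST k → push -4096. Stack: [-4096]
RETURN_VALUE → return -4096.

-4096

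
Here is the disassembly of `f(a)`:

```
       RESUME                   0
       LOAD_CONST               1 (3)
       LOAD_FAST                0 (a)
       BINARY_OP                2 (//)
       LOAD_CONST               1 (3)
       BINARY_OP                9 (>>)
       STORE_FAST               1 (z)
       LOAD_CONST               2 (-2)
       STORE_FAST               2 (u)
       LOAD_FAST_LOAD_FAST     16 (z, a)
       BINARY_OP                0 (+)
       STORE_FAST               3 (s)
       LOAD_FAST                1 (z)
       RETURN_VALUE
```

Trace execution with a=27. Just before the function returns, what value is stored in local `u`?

-2

LOAD_CONST → push 3. Stack: [3]
LOAD_FAST a → push 27. Stack: [3, 27]
BINARY_OP // → 3 // 27 = 0. Stack: [0]
LOAD_CONST → push 3. Stack: [0, 3]
BINARY_OP >> → 0 >> 3 = 0. Stack: [0]
STORE_FAST z → z=0. Stack: []
LOAD_CONST → push -2. Stack: [-2]
STORE_FAST u → u=-2. Stack: []
LOAD_FAST_LOAD_FAST z,a → push 0,27. Stack: [0, 27]
BINARY_OP + → 0 + 27 = 27. Stack: [27]
STORE_FAST s → s=27. Stack: []
LOAD_FAST z → push 0. Stack: [0]
RETURN_VALUE → return 0.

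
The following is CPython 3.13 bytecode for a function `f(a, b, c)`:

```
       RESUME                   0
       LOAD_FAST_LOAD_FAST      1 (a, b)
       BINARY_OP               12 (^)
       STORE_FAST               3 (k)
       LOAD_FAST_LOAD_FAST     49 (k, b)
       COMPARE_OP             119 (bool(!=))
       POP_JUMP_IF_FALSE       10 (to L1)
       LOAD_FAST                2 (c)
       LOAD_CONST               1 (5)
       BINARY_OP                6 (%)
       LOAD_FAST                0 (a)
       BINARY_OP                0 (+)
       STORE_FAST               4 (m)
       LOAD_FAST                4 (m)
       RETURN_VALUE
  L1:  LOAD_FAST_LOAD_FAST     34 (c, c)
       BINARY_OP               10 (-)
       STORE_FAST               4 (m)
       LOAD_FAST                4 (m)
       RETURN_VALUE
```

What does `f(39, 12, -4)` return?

LOAD_FAST_LOAD_FAST a,b → push 39,12. Stack: [39, 12]
BINARY_OP ^ → 39 ^ 12 = 43. Stack: [43]
STORE_FAST k → k=43. Stack: []
LOAD_FAST_LOAD_FAST k,b → push 43,12. Stack: [43, 12]
COMPARE_OP bool(!=) → 43 vs 12 = True. Stack: [True]
POP_JUMP_IF_FALSE → pop True; no jump. Stack: []
LOAD_FAST c → push -4. Stack: [-4]
LOAD_CONST → push 5. Stack: [-4, 5]
BINARY_OP % → -4 % 5 = 1. Stack: [1]
LOAD_FAST a → push 39. Stack: [1, 39]
BINARY_OP + → 1 + 39 = 40. Stack: [40]
STORE_FAST m → m=40. Stack: []
LOAD_FAST m → push 40. Stack: [40]
RETURN_VALUE → return 40.

40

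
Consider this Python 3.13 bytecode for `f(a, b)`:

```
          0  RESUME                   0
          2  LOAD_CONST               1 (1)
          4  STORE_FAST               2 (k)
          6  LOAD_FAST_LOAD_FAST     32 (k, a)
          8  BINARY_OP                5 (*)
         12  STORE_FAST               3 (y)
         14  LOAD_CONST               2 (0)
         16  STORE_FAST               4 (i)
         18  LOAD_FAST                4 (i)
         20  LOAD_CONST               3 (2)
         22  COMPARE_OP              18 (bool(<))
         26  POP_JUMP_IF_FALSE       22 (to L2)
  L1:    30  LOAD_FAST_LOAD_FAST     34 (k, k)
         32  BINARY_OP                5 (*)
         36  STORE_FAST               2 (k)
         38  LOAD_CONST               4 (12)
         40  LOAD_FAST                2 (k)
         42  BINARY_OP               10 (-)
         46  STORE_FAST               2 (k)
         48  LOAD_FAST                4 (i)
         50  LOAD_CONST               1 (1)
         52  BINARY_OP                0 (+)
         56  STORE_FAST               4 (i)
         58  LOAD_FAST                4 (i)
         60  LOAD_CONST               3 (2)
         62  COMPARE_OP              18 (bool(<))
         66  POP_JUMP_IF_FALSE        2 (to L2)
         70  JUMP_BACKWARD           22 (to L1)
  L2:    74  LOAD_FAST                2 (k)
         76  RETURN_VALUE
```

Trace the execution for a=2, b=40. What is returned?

LOAD_CONST → push 1. Stack: [1]
STORE_FAST k → k=1. Stack: []
LOAD_FAST_LOAD_FAST k,a → push 1,2. Stack: [1, 2]
BINARY_OP * → 1 * 2 = 2. Stack: [2]
STORE_FAST y → y=2. Stack: []
LOAD_CONST → push 0. Stack: [0]
STORE_FAST i → i=0. Stack: []
LOAD_FAST i → push 0. Stack: [0]
LOAD_CONST → push 2. Stack: [0, 2]
COMPARE_OP bool(<) → 0 vs 2 = True. Stack: [True]
POP_JUMP_IF_FALSE → pop True; no jump. Stack: []
LOAD_FAST_LOAD_FAST k,k → push 1,1. Stack: [1, 1]
BINARY_OP * → 1 * 1 = 1. Stack: [1]
STORE_FAST k → k=1. Stack: []
LOAD_CONST → push 12. Stack: [12]
LOAD_FAST k → push 1. Stack: [12, 1]
BINARY_OP - → 12 - 1 = 11. Stack: [11]
STORE_FAST k → k=11. Stack: []
LOAD_FAST i → push 0. Stack: [0]
LOAD_CONST → push 1. Stack: [0, 1]
BINARY_OP + → 0 + 1 = 1. Stack: [1]
STORE_FAST i → i=1. Stack: []
LOAD_FAST i → push 1. Stack: [1]
LOAD_CONST → push 2. Stack: [1, 2]
COMPARE_OP bool(<) → 1 vs 2 = True. Stack: [True]
POP_JUMP_IF_FALSE → pop True; no jump. Stack: []
LOAD_FAST_LOAD_FAST k,k → push 11,11. Stack: [11, 11]
BINARY_OP * → 11 * 11 = 121. Stack: [121]
STORE_FAST k → k=121. Stack: []
LOAD_CONST → push 12. Stack: [12]
LOAD_FAST k → push 121. Stack: [12, 121]
BINARY_OP - → 12 - 121 = -109. Stack: [-109]
STORE_FAST k → k=-109. Stack: []
LOAD_FAST i → push 1. Stack: [1]
LOAD_CONST → push 1. Stack: [1, 1]
BINARY_OP + → 1 + 1 = 2. Stack: [2]
STORE_FAST i → i=2. Stack: []
LOAD_FAST i → push 2. Stack: [2]
LOAD_CONST → push 2. Stack: [2, 2]
COMPARE_OP bool(<) → 2 vs 2 = False. Stack: [False]
POP_JUMP_IF_FALSE → pop False; jump. Stack: []
LOAD_FAST k → push -109. Stack: [-109]
RETURN_VALUE → return -109.

-109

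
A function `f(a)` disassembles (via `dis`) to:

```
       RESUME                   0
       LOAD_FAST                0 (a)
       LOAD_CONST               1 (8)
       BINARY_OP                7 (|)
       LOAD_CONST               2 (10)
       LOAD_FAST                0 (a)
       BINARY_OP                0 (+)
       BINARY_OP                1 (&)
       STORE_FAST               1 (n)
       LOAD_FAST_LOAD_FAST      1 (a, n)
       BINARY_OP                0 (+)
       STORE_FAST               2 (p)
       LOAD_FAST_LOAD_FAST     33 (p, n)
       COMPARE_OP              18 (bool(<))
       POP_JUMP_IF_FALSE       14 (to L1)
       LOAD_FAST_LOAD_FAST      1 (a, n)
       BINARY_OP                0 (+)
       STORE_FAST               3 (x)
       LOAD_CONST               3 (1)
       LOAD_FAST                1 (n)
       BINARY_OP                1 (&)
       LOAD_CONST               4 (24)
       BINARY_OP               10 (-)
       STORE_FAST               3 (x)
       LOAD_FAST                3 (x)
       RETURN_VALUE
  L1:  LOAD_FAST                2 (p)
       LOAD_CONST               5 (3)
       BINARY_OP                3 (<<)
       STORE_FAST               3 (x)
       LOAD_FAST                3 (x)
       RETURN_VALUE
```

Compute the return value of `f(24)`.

LOAD_FAST a → push 24. Stack: [24]
LOAD_CONST → push 8. Stack: [24, 8]
BINARY_OP | → 24 | 8 = 24. Stack: [24]
LOAD_CONST → push 10. Stack: [24, 10]
LOAD_FAST a → push 24. Stack: [24, 10, 24]
BINARY_OP + → 10 + 24 = 34. Stack: [24, 34]
BINARY_OP & → 24 & 34 = 0. Stack: [0]
STORE_FAST n → n=0. Stack: []
LOAD_FAST_LOAD_FAST a,n → push 24,0. Stack: [24, 0]
BINARY_OP + → 24 + 0 = 24. Stack: [24]
STORE_FAST p → p=24. Stack: []
LOAD_FAST_LOAD_FAST p,n → push 24,0. Stack: [24, 0]
COMPARE_OP bool(<) → 24 vs 0 = False. Stack: [False]
POP_JUMP_IF_FALSE → pop False; jump. Stack: []
LOAD_FAST p → push 24. Stack: [24]
LOAD_CONST → push 3. Stack: [24, 3]
BINARY_OP << → 24 << 3 = 192. Stack: [192]
STORE_FAST x → x=192. Stack: []
LOAD_FAST x → push 192. Stack: [192]
RETURN_VALUE → return 192.

192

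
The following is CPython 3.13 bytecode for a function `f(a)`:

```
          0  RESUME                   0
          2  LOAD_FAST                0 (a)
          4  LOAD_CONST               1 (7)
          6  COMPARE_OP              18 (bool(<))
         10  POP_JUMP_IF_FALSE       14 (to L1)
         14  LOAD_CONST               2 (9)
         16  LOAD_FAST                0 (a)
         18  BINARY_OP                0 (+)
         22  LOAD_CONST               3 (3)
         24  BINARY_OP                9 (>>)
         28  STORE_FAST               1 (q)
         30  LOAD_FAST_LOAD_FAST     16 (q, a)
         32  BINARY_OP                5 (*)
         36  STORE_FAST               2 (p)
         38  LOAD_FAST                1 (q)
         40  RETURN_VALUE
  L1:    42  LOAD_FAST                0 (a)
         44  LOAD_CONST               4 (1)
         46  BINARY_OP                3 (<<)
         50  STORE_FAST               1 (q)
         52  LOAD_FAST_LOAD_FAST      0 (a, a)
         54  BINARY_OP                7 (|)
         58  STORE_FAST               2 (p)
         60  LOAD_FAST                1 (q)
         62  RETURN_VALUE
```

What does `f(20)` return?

LOAD_FAST a → push 20. Stack: [20]
LOAD_CONST → push 7. Stack: [20, 7]
COMPARE_OP bool(<) → 20 vs 7 = False. Stack: [False]
POP_JUMP_IF_FALSE → pop False; jump. Stack: []
LOAD_FAST a → push 20. Stack: [20]
LOAD_CONST → push 1. Stack: [20, 1]
BINARY_OP << → 20 << 1 = 40. Stack: [40]
STORE_FAST q → q=40. Stack: []
LOAD_FAST_LOAD_FAST a,a → push 20,20. Stack: [20, 20]
BINARY_OP | → 20 | 20 = 20. Stack: [20]
STORE_FAST p → p=20. Stack: []
LOAD_FAST q → push 40. Stack: [40]
RETURN_VALUE → return 40.

40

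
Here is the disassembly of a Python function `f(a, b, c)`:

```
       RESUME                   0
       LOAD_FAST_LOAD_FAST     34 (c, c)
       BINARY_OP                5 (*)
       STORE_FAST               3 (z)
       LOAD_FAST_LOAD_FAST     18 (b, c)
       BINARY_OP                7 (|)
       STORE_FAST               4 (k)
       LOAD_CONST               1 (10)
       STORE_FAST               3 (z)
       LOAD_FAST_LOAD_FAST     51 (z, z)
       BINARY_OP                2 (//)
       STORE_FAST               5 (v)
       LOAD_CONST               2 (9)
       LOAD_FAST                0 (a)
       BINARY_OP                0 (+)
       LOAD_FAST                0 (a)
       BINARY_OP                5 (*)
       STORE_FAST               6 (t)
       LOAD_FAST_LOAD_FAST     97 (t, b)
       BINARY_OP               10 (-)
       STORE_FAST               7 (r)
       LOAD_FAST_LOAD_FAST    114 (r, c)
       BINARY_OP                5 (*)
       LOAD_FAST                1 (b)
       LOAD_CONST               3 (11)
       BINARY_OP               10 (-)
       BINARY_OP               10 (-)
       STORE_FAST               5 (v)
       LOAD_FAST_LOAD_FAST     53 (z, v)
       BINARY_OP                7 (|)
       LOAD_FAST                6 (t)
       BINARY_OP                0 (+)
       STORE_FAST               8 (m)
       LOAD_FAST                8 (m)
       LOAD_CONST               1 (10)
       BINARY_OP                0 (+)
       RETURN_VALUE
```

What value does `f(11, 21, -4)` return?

-576

LOAD_FAST_LOAD_FAST c,c → push -4,-4. Stack: [-4, -4]
BINARY_OP * → -4 * -4 = 16. Stack: [16]
STORE_FAST z → z=16. Stack: []
LOAD_FAST_LOAD_FAST b,c → push 21,-4. Stack: [21, -4]
BINARY_OP | → 21 | -4 = -3. Stack: [-3]
STORE_FAST k → k=-3. Stack: []
LOAD_CONST → push 10. Stack: [10]
STORE_FAST z → z=10. Stack: []
LOAD_FAST_LOAD_FAST z,z → push 10,10. Stack: [10, 10]
BINARY_OP // → 10 // 10 = 1. Stack: [1]
STORE_FAST v → v=1. Stack: []
LOAD_CONST → push 9. Stack: [9]
LOAD_FAST a → push 11. Stack: [9, 11]
BINARY_OP + → 9 + 11 = 20. Stack: [20]
LOAD_FAST a → push 11. Stack: [20, 11]
BINARY_OP * → 20 * 11 = 220. Stack: [220]
STORE_FAST t → t=220. Stack: []
LOAD_FAST_LOAD_FAST t,b → push 220,21. Stack: [220, 21]
BINARY_OP - → 220 - 21 = 199. Stack: [199]
STORE_FAST r → r=199. Stack: []
LOAD_FAST_LOAD_FAST r,c → push 199,-4. Stack: [199, -4]
BINARY_OP * → 199 * -4 = -796. Stack: [-796]
LOAD_FAST b → push 21. Stack: [-796, 21]
LOAD_CONST → push 11. Stack: [-796, 21, 11]
BINARY_OP - → 21 - 11 = 10. Stack: [-796, 10]
BINARY_OP - → -796 - 10 = -806. Stack: [-806]
STORE_FAST v → v=-806. Stack: []
LOAD_FAST_LOAD_FAST z,v → push 10,-806. Stack: [10, -806]
BINARY_OP | → 10 | -806 = -806. Stack: [-806]
LOAD_FAST t → push 220. Stack: [-806, 220]
BINARY_OP + → -806 + 220 = -586. Stack: [-586]
STORE_FAST m → m=-586. Stack: []
LOAD_FAST m → push -586. Stack: [-586]
LOAD_CONST → push 10. Stack: [-586, 10]
BINARY_OP + → -586 + 10 = -576. Stack: [-576]
RETURN_VALUE → return -576.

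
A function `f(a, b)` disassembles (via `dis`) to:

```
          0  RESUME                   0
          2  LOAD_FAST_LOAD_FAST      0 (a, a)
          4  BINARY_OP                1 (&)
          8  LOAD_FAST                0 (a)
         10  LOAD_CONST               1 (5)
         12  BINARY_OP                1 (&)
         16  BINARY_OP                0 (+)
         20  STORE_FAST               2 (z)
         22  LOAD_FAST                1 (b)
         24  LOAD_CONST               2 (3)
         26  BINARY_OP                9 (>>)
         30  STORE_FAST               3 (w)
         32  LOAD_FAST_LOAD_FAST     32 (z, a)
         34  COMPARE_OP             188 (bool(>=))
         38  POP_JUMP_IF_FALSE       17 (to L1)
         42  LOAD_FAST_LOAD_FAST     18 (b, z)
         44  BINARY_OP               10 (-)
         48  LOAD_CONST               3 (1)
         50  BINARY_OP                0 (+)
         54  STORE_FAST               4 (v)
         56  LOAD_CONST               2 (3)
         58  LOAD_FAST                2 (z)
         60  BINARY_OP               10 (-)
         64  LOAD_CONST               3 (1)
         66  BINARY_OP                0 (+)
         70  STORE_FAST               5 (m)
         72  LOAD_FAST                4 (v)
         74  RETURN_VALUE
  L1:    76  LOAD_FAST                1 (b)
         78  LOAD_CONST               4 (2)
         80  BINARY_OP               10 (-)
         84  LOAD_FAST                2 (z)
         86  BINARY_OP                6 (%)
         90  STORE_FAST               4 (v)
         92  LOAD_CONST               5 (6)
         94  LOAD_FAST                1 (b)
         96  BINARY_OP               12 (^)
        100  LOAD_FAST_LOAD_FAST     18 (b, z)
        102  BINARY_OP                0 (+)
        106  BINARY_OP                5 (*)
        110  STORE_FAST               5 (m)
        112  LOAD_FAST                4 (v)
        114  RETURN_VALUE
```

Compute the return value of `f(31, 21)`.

LOAD_FAST_LOAD_FAST a,a → push 31,31. Stack: [31, 31]
BINARY_OP & → 31 & 31 = 31. Stack: [31]
LOAD_FAST a → push 31. Stack: [31, 31]
LOAD_CONST → push 5. Stack: [31, 31, 5]
BINARY_OP & → 31 & 5 = 5. Stack: [31, 5]
BINARY_OP + → 31 + 5 = 36. Stack: [36]
STORE_FAST z → z=36. Stack: []
LOAD_FAST b → push 21. Stack: [21]
LOAD_CONST → push 3. Stack: [21, 3]
BINARY_OP >> → 21 >> 3 = 2. Stack: [2]
STORE_FAST w → w=2. Stack: []
LOAD_FAST_LOAD_FAST z,a → push 36,31. Stack: [36, 31]
COMPARE_OP bool(>=) → 36 vs 31 = True. Stack: [True]
POP_JUMP_IF_FALSE → pop True; no jump. Stack: []
LOAD_FAST_LOAD_FAST b,z → push 21,36. Stack: [21, 36]
BINARY_OP - → 21 - 36 = -15. Stack: [-15]
LOAD_CONST → push 1. Stack: [-15, 1]
BINARY_OP + → -15 + 1 = -14. Stack: [-14]
STORE_FAST v → v=-14. Stack: []
LOAD_CONST → push 3. Stack: [3]
LOAD_FAST z → push 36. Stack: [3, 36]
BINARY_OP - → 3 - 36 = -33. Stack: [-33]
LOAD_CONST → push 1. Stack: [-33, 1]
BINARY_OP + → -33 + 1 = -32. Stack: [-32]
STORE_FAST m → m=-32. Stack: []
LOAD_FAST v → push -14. Stack: [-14]
RETURN_VALUE → return -14.

-14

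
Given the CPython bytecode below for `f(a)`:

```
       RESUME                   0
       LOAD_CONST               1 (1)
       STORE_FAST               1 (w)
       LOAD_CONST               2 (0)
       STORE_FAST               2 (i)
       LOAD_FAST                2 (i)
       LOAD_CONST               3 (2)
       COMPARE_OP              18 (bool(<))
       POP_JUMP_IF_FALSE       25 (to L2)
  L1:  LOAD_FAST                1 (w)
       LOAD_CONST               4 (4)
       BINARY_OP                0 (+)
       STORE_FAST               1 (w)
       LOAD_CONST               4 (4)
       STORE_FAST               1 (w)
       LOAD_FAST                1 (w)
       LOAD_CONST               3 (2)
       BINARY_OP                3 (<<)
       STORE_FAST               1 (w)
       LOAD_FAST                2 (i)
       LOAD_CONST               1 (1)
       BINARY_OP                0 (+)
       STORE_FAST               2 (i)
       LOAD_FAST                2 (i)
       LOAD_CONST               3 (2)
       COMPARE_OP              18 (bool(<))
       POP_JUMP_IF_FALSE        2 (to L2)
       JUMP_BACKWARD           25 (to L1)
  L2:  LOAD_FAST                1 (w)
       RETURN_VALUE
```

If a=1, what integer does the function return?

LOAD_CONST → push 1. Stack: [1]
STORE_FAST w → w=1. Stack: []
LOAD_CONST → push 0. Stack: [0]
STORE_FAST i → i=0. Stack: []
LOAD_FAST i → push 0. Stack: [0]
LOAD_CONST → push 2. Stack: [0, 2]
COMPARE_OP bool(<) → 0 vs 2 = True. Stack: [True]
POP_JUMP_IF_FALSE → pop True; no jump. Stack: []
LOAD_FAST w → push 1. Stack: [1]
LOAD_CONST → push 4. Stack: [1, 4]
BINARY_OP + → 1 + 4 = 5. Stack: [5]
STORE_FAST w → w=5. Stack: []
LOAD_CONST → push 4. Stack: [4]
STORE_FAST w → w=4. Stack: []
LOAD_FAST w → push 4. Stack: [4]
LOAD_CONST → push 2. Stack: [4, 2]
BINARY_OP << → 4 << 2 = 16. Stack: [16]
STORE_FAST w → w=16. Stack: []
LOAD_FAST i → push 0. Stack: [0]
LOAD_CONST → push 1. Stack: [0, 1]
BINARY_OP + → 0 + 1 = 1. Stack: [1]
STORE_FAST i → i=1. Stack: []
LOAD_FAST i → push 1. Stack: [1]
LOAD_CONST → push 2. Stack: [1, 2]
COMPARE_OP bool(<) → 1 vs 2 = True. Stack: [True]
POP_JUMP_IF_FALSE → pop True; no jump. Stack: []
LOAD_FAST w → push 16. Stack: [16]
LOAD_CONST → push 4. Stack: [16, 4]
BINARY_OP + → 16 + 4 = 20. Stack: [20]
STORE_FAST w → w=20. Stack: []
LOAD_CONST → push 4. Stack: [4]
STORE_FAST w → w=4. Stack: []
LOAD_FAST w → push 4. Stack: [4]
LOAD_CONST → push 2. Stack: [4, 2]
BINARY_OP << → 4 << 2 = 16. Stack: [16]
STORE_FAST w → w=16. Stack: []
LOAD_FAST i → push 1. Stack: [1]
LOAD_CONST → push 1. Stack: [1, 1]
BINARY_OP + → 1 + 1 = 2. Stack: [2]
STORE_FAST i → i=2. Stack: []
LOAD_FAST i → push 2. Stack: [2]
LOAD_CONST → push 2. Stack: [2, 2]
COMPARE_OP bool(<) → 2 vs 2 = False. Stack: [False]
POP_JUMP_IF_FALSE → pop False; jump. Stack: []
LOAD_FAST w → push 16. Stack: [16]
RETURN_VALUE → return 16.

16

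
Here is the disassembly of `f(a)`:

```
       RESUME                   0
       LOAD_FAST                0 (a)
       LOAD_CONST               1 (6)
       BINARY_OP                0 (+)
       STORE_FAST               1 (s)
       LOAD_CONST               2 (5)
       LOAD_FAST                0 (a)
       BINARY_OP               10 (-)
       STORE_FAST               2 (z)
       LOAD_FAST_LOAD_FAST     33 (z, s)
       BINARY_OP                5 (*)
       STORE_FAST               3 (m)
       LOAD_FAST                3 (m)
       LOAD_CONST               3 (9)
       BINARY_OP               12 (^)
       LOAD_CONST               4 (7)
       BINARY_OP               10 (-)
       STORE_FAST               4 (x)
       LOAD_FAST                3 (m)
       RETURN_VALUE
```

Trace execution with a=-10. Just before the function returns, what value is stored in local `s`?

LOAD_FAST a → push -10. Stack: [-10]
LOAD_CONST → push 6. Stack: [-10, 6]
BINARY_OP + → -10 + 6 = -4. Stack: [-4]
STORE_FAST s → s=-4. Stack: []
LOAD_CONST → push 5. Stack: [5]
LOAD_FAST a → push -10. Stack: [5, -10]
BINARY_OP - → 5 - -10 = 15. Stack: [15]
STORE_FAST z → z=15. Stack: []
LOAD_FAST_LOAD_FAST z,s → push 15,-4. Stack: [15, -4]
BINARY_OP * → 15 * -4 = -60. Stack: [-60]
STORE_FAST m → m=-60. Stack: []
LOAD_FAST m → push -60. Stack: [-60]
LOAD_CONST → push 9. Stack: [-60, 9]
BINARY_OP ^ → -60 ^ 9 = -51. Stack: [-51]
LOAD_CONST → push 7. Stack: [-51, 7]
BINARY_OP - → -51 - 7 = -58. Stack: [-58]
STORE_FAST x → x=-58. Stack: []
LOAD_FAST m → push -60. Stack: [-60]
RETURN_VALUE → return -60.

-4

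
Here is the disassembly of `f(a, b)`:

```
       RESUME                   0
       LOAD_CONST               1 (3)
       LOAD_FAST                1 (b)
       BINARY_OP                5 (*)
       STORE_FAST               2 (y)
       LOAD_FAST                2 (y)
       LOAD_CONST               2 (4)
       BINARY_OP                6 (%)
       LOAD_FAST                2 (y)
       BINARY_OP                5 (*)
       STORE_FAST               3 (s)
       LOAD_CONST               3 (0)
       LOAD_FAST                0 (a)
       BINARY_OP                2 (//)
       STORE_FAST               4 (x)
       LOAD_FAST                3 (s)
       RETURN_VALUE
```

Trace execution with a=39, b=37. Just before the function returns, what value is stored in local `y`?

LOAD_CONST → push 3. Stack: [3]
LOAD_FAST b → push 37. Stack: [3, 37]
BINARY_OP * → 3 * 37 = 111. Stack: [111]
STORE_FAST y → y=111. Stack: []
LOAD_FAST y → push 111. Stack: [111]
LOAD_CONST → push 4. Stack: [111, 4]
BINARY_OP % → 111 % 4 = 3. Stack: [3]
LOAD_FAST y → push 111. Stack: [3, 111]
BINARY_OP * → 3 * 111 = 333. Stack: [333]
STORE_FAST s → s=333. Stack: []
LOAD_CONST → push 0. Stack: [0]
LOAD_FAST a → push 39. Stack: [0, 39]
BINARY_OP // → 0 // 39 = 0. Stack: [0]
STORE_FAST x → x=0. Stack: []
LOAD_FAST s → push 333. Stack: [333]
RETURN_VALUE → return 333.

111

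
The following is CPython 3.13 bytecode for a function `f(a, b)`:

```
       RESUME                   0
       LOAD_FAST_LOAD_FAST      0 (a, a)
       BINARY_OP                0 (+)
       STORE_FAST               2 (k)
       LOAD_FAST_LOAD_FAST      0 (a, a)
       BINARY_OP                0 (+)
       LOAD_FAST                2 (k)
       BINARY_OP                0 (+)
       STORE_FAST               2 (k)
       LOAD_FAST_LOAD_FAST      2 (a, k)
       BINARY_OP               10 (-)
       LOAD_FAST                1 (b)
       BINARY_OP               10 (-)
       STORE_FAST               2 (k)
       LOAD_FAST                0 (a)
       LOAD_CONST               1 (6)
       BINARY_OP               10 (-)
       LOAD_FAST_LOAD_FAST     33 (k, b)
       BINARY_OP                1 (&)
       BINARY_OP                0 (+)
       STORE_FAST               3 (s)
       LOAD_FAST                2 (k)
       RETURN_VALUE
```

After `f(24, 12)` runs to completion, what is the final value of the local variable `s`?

LOAD_FAST_LOAD_FAST a,a → push 24,24. Stack: [24, 24]
BINARY_OP + → 24 + 24 = 48. Stack: [48]
STORE_FAST k → k=48. Stack: []
LOAD_FAST_LOAD_FAST a,a → push 24,24. Stack: [24, 24]
BINARY_OP + → 24 + 24 = 48. Stack: [48]
LOAD_FAST k → push 48. Stack: [48, 48]
BINARY_OP + → 48 + 48 = 96. Stack: [96]
STORE_FAST k → k=96. Stack: []
LOAD_FAST_LOAD_FAST a,k → push 24,96. Stack: [24, 96]
BINARY_OP - → 24 - 96 = -72. Stack: [-72]
LOAD_FAST b → push 12. Stack: [-72, 12]
BINARY_OP - → -72 - 12 = -84. Stack: [-84]
STORE_FAST k → k=-84. Stack: []
LOAD_FAST a → push 24. Stack: [24]
LOAD_CONST → push 6. Stack: [24, 6]
BINARY_OP - → 24 - 6 = 18. Stack: [18]
LOAD_FAST_LOAD_FAST k,b → push -84,12. Stack: [18, -84, 12]
BINARY_OP & → -84 & 12 = 12. Stack: [18, 12]
BINARY_OP + → 18 + 12 = 30. Stack: [30]
STORE_FAST s → s=30. Stack: []
LOAD_FAST k → push -84. Stack: [-84]
RETURN_VALUE → return -84.

30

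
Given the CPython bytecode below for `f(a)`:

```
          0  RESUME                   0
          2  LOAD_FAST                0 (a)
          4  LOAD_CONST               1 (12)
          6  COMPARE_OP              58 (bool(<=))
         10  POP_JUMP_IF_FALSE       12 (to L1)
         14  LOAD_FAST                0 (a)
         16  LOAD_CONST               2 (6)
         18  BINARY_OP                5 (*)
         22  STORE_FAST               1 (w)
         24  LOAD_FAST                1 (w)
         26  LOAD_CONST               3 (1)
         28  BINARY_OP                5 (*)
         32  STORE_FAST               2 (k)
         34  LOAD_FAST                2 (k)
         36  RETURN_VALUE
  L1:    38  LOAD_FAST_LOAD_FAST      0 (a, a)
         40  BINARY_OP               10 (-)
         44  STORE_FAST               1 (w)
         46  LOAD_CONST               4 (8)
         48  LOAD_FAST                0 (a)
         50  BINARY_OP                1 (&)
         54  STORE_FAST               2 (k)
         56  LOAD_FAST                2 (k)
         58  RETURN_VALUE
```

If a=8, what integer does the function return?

48

LOAD_FAST a → push 8. Stack: [8]
LOAD_CONST → push 12. Stack: [8, 12]
COMPARE_OP bool(<=) → 8 vs 12 = True. Stack: [True]
POP_JUMP_IF_FALSE → pop True; no jump. Stack: []
LOAD_FAST a → push 8. Stack: [8]
LOAD_CONST → push 6. Stack: [8, 6]
BINARY_OP * → 8 * 6 = 48. Stack: [48]
STORE_FAST w → w=48. Stack: []
LOAD_FAST w → push 48. Stack: [48]
LOAD_CONST → push 1. Stack: [48, 1]
BINARY_OP * → 48 * 1 = 48. Stack: [48]
STORE_FAST k → k=48. Stack: []
LOAD_FAST k → push 48. Stack: [48]
RETURN_VALUE → return 48.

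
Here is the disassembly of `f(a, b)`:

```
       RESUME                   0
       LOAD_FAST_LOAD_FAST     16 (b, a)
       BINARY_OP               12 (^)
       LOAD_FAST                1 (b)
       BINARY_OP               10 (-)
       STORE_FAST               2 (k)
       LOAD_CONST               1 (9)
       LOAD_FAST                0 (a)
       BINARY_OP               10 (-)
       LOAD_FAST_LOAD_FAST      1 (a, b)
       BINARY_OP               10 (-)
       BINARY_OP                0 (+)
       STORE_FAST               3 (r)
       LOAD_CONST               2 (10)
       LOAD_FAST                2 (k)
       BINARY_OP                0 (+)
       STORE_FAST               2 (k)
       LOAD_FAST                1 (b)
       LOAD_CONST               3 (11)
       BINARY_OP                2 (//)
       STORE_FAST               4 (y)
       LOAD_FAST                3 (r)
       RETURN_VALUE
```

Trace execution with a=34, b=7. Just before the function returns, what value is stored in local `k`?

LOAD_FAST_LOAD_FAST b,a → push 7,34. Stack: [7, 34]
BINARY_OP ^ → 7 ^ 34 = 37. Stack: [37]
LOAD_FAST b → push 7. Stack: [37, 7]
BINARY_OP - → 37 - 7 = 30. Stack: [30]
STORE_FAST k → k=30. Stack: []
LOAD_CONST → push 9. Stack: [9]
LOAD_FAST a → push 34. Stack: [9, 34]
BINARY_OP - → 9 - 34 = -25. Stack: [-25]
LOAD_FAST_LOAD_FAST a,b → push 34,7. Stack: [-25, 34, 7]
BINARY_OP - → 34 - 7 = 27. Stack: [-25, 27]
BINARY_OP + → -25 + 27 = 2. Stack: [2]
STORE_FAST r → r=2. Stack: []
LOAD_CONST → push 10. Stack: [10]
LOAD_FAST k → push 30. Stack: [10, 30]
BINARY_OP + → 10 + 30 = 40. Stack: [40]
STORE_FAST k → k=40. Stack: []
LOAD_FAST b → push 7. Stack: [7]
LOAD_CONST → push 11. Stack: [7, 11]
BINARY_OP // → 7 // 11 = 0. Stack: [0]
STORE_FAST y → y=0. Stack: []
LOAD_FAST r → push 2. Stack: [2]
RETURN_VALUE → return 2.

40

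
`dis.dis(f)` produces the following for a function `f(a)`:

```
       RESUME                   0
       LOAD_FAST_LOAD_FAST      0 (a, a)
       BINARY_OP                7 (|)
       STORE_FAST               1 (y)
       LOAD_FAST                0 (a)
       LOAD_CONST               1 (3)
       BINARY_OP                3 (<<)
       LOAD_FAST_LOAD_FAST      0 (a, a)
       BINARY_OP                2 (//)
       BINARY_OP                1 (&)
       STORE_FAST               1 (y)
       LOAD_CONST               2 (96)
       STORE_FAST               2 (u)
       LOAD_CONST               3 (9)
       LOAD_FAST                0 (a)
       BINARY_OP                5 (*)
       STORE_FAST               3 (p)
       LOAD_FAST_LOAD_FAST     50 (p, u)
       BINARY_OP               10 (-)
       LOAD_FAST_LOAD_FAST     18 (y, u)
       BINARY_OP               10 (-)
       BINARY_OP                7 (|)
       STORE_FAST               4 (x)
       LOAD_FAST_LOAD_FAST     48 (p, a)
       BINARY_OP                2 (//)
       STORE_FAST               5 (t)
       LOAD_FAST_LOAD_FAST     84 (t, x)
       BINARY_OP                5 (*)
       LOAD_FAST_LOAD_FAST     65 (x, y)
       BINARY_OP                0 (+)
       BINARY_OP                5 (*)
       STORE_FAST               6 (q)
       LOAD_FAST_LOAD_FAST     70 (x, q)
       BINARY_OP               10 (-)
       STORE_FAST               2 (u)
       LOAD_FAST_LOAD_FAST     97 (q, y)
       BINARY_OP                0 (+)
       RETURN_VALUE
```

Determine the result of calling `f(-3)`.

LOAD_FAST_LOAD_FAST a,a → push -3,-3. Stack: [-3, -3]
BINARY_OP | → -3 | -3 = -3. Stack: [-3]
STORE_FAST y → y=-3. Stack: []
LOAD_FAST a → push -3. Stack: [-3]
LOAD_CONST → push 3. Stack: [-3, 3]
BINARY_OP << → -3 << 3 = -24. Stack: [-24]
LOAD_FAST_LOAD_FAST a,a → push -3,-3. Stack: [-24, -3, -3]
BINARY_OP // → -3 // -3 = 1. Stack: [-24, 1]
BINARY_OP & → -24 & 1 = 0. Stack: [0]
STORE_FAST y → y=0. Stack: []
LOAD_CONST → push 96. Stack: [96]
STORE_FAST u → u=96. Stack: []
LOAD_CONST → push 9. Stack: [9]
LOAD_FAST a → push -3. Stack: [9, -3]
BINARY_OP * → 9 * -3 = -27. Stack: [-27]
STORE_FAST p → p=-27. Stack: []
LOAD_FAST_LOAD_FAST p,u → push -27,96. Stack: [-27, 96]
BINARY_OP - → -27 - 96 = -123. Stack: [-123]
LOAD_FAST_LOAD_FAST y,u → push 0,96. Stack: [-123, 0, 96]
BINARY_OP - → 0 - 96 = -96. Stack: [-123, -96]
BINARY_OP | → -123 | -96 = -91. Stack: [-91]
STORE_FAST x → x=-91. Stack: []
LOAD_FAST_LOAD_FAST p,a → push -27,-3. Stack: [-27, -3]
BINARY_OP // → -27 // -3 = 9. Stack: [9]
STORE_FAST t → t=9. Stack: []
LOAD_FAST_LOAD_FAST t,x → push 9,-91. Stack: [9, -91]
BINARY_OP * → 9 * -91 = -819. Stack: [-819]
LOAD_FAST_LOAD_FAST x,y → push -91,0. Stack: [-819, -91, 0]
BINARY_OP + → -91 + 0 = -91. Stack: [-819, -91]
BINARY_OP * → -819 * -91 = 74529. Stack: [74529]
STORE_FAST q → q=74529. Stack: []
LOAD_FAST_LOAD_FAST x,q → push -91,74529. Stack: [-91, 74529]
BINARY_OP - → -91 - 74529 = -74620. Stack: [-74620]
STORE_FAST u → u=-74620. Stack: []
LOAD_FAST_LOAD_FAST q,y → push 74529,0. Stack: [74529, 0]
BINARY_OP + → 74529 + 0 = 74529. Stack: [74529]
RETURN_VALUE → return 74529.

74529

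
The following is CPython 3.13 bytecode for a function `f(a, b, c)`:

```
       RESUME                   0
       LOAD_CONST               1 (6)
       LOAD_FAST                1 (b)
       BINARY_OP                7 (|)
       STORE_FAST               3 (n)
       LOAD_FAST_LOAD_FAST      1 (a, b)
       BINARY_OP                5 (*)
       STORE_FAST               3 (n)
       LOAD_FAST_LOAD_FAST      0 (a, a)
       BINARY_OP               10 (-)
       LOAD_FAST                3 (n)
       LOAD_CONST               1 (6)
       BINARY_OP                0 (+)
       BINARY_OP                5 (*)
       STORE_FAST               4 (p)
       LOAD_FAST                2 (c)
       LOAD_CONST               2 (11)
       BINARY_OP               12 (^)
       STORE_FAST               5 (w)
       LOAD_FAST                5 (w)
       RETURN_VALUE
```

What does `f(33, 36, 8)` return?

3

LOAD_CONST → push 6. Stack: [6]
LOAD_FAST b → push 36. Stack: [6, 36]
BINARY_OP | → 6 | 36 = 38. Stack: [38]
STORE_FAST n → n=38. Stack: []
LOAD_FAST_LOAD_FAST a,b → push 33,36. Stack: [33, 36]
BINARY_OP * → 33 * 36 = 1188. Stack: [1188]
STORE_FAST n → n=1188. Stack: []
LOAD_FAST_LOAD_FAST a,a → push 33,33. Stack: [33, 33]
BINARY_OP - → 33 - 33 = 0. Stack: [0]
LOAD_FAST n → push 1188. Stack: [0, 1188]
LOAD_CONST → push 6. Stack: [0, 1188, 6]
BINARY_OP + → 1188 + 6 = 1194. Stack: [0, 1194]
BINARY_OP * → 0 * 1194 = 0. Stack: [0]
STORE_FAST p → p=0. Stack: []
LOAD_FAST c → push 8. Stack: [8]
LOAD_CONST → push 11. Stack: [8, 11]
BINARY_OP ^ → 8 ^ 11 = 3. Stack: [3]
STORE_FAST w → w=3. Stack: []
LOAD_FAST w → push 3. Stack: [3]
RETURN_VALUE → return 3.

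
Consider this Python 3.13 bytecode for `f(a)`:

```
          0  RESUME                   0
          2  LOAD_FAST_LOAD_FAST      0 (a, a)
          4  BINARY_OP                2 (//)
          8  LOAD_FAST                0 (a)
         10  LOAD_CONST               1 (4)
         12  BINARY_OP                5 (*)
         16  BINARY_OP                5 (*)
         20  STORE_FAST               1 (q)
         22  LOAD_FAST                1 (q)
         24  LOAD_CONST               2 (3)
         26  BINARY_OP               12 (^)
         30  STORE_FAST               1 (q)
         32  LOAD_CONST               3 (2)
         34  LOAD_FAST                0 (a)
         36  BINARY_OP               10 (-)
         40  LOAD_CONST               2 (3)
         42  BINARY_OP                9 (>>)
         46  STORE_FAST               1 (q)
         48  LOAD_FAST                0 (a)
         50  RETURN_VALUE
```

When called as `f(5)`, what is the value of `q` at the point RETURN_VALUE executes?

-1

LOAD_FAST_LOAD_FAST a,a → push 5,5. Stack: [5, 5]
BINARY_OP // → 5 // 5 = 1. Stack: [1]
LOAD_FAST a → push 5. Stack: [1, 5]
LOAD_CONST → push 4. Stack: [1, 5, 4]
BINARY_OP * → 5 * 4 = 20. Stack: [1, 20]
BINARY_OP * → 1 * 20 = 20. Stack: [20]
STORE_FAST q → q=20. Stack: []
LOAD_FAST q → push 20. Stack: [20]
LOAD_CONST → push 3. Stack: [20, 3]
BINARY_OP ^ → 20 ^ 3 = 23. Stack: [23]
STORE_FAST q → q=23. Stack: []
LOAD_CONST → push 2. Stack: [2]
LOAD_FAST a → push 5. Stack: [2, 5]
BINARY_OP - → 2 - 5 = -3. Stack: [-3]
LOAD_CONST → push 3. Stack: [-3, 3]
BINARY_OP >> → -3 >> 3 = -1. Stack: [-1]
STORE_FAST q → q=-1. Stack: []
LOAD_FAST a → push 5. Stack: [5]
RETURN_VALUE → return 5.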